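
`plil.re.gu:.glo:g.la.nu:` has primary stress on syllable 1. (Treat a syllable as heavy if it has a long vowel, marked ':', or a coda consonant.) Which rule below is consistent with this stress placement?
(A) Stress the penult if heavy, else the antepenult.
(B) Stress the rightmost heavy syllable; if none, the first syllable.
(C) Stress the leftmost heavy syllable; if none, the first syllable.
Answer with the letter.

Rule A → syllable 4 (observed: 1).
Rule B → syllable 6 (observed: 1).
Rule C → syllable 1 ✓.

C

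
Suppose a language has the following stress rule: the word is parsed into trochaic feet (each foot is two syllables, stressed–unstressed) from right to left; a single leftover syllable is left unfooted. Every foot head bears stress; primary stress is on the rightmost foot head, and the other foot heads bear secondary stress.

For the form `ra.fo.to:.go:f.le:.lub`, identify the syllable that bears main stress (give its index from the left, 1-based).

5

Parse right to left into trochaic (ˈσσ) feet: (ˈra.fo) (ˈto:.go:f) (ˈle:.lub).
Foot heads (stressed positions): 1, 3, 5.
End Rule Rightmost: primary stress on the rightmost head = syllable 5.
Primary stress: syllable 5 → ra.fo.to:.go:f.ˈle:.lub.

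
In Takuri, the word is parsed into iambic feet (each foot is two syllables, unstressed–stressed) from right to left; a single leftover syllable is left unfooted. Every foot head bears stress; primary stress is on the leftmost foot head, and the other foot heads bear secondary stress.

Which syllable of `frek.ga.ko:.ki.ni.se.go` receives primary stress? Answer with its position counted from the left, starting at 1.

Parse right to left into iambic (σˈσ) feet: frek (ga.ˈko:) (ki.ˈni) (se.ˈgo). Syllable 1 is left unfooted.
Foot heads (stressed positions): 3, 5, 7.
End Rule Leftmost: primary stress on the leftmost head = syllable 3.
Primary stress: syllable 3 → frek.ga.ˈko:.ki.ni.se.go.

3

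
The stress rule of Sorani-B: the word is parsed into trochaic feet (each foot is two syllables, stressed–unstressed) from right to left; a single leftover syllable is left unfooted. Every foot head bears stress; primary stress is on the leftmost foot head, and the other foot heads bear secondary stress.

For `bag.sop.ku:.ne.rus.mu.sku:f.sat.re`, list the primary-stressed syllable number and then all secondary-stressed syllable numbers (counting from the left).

primary 2, secondary 4, 6, 8

Parse right to left into trochaic (ˈσσ) feet: bag (ˈsop.ku:) (ˈne.rus) (ˈmu.sku:f) (ˈsat.re). Syllable 1 is left unfooted.
Foot heads (stressed positions): 2, 4, 6, 8.
End Rule Leftmost: primary stress on the leftmost head = syllable 2.
Secondary stress on 4, 6, 8: bag.ˈsop.ku:.ˌne.rus.ˌmu.sku:f.ˌsat.re.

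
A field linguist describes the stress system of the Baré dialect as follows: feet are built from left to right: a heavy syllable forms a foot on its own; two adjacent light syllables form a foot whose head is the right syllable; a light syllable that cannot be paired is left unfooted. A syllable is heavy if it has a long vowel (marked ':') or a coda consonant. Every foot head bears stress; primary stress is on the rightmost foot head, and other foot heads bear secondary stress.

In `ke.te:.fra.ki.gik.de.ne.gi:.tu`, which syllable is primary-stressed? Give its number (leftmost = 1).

Weights: 1 ke L, 2 te: H, 3 fra L, 4 ki L, 5 gik H, 6 de L, 7 ne L, 8 gi: H, 9 tu L.
Parse left to right (heavy = foot alone; LL = one foot; stranded L unfooted): ke (ˈte:) (fra.ˈki) (ˈgik) (de.ˈne) (ˈgi:) tu.
Foot heads: 2, 4, 5, 7, 8.
Primary stress on the rightmost head = syllable 8.
Primary stress: syllable 8 → ke.te:.fra.ki.gik.de.ne.ˈgi:.tu.

8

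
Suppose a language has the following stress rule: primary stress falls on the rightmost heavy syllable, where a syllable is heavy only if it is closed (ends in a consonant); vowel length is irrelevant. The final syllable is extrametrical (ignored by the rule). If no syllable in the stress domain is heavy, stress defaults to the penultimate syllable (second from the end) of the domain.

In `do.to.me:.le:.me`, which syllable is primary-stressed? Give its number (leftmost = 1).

3

The final syllable (5, me) is extrametrical; the stress domain is syllables 1–4.
Weights: 1 do L, 2 to L, 3 me: L, 4 le: L.
No heavy syllable in the domain; default to the penultimate syllable (second from the end) of the domain = syllable 3.
Primary stress: syllable 3 → do.to.ˈme:.le:.me.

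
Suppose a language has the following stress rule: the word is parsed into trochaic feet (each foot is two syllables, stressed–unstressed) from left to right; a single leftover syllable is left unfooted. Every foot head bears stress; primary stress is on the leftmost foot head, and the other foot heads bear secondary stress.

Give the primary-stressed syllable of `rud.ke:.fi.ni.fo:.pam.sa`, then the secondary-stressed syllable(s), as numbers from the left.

Parse left to right into trochaic (ˈσσ) feet: (ˈrud.ke:) (ˈfi.ni) (ˈfo:.pam) sa. Syllable 7 is left unfooted.
Foot heads (stressed positions): 1, 3, 5.
End Rule Leftmost: primary stress on the leftmost head = syllable 1.
Secondary stress on 3, 5: ˈrud.ke:.ˌfi.ni.ˌfo:.pam.sa.

primary 1, secondary 3, 5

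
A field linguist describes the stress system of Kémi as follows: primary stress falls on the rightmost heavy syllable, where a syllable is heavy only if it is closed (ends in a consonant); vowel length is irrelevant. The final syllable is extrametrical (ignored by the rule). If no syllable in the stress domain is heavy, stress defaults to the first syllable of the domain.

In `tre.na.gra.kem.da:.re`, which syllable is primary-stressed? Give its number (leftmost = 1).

The final syllable (6, re) is extrametrical; the stress domain is syllables 1–5.
Weights: 1 tre L, 2 na L, 3 gra L, 4 kem H, 5 da: L.
Heavy syllables in the domain: 4. The rightmost is syllable 4 (kem).
Primary stress: syllable 4 → tre.na.gra.ˈkem.da:.re.

4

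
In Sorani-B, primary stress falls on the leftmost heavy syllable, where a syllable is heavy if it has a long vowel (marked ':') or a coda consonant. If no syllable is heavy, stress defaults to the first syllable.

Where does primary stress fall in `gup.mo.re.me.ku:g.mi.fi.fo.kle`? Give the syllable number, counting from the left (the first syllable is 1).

1

Weights: 1 gup H, 2 mo L, 3 re L, 4 me L, 5 ku:g H, 6 mi L, 7 fi L, 8 fo L, 9 kle L.
Heavy syllables in the domain: 1, 5. The leftmost is syllable 1 (gup).
Primary stress: syllable 1 → ˈgup.mo.re.me.ku:g.mi.fi.fo.kle.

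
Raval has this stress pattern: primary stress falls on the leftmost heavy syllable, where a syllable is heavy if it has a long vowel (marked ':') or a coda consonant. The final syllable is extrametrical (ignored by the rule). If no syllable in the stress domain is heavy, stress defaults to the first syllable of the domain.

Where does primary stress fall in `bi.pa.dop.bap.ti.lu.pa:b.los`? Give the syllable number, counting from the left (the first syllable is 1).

3

The final syllable (8, los) is extrametrical; the stress domain is syllables 1–7.
Weights: 1 bi L, 2 pa L, 3 dop H, 4 bap H, 5 ti L, 6 lu L, 7 pa:b H.
Heavy syllables in the domain: 3, 4, 7. The leftmost is syllable 3 (dop).
Primary stress: syllable 3 → bi.pa.ˈdop.bap.ti.lu.pa:b.los.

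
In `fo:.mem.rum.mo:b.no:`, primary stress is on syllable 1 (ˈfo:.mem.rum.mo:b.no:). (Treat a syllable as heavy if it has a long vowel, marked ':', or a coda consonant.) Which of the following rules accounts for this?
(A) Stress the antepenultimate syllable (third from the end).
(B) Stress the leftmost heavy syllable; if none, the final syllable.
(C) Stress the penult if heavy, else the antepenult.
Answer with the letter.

B

Rule A → syllable 3 (observed: 1).
Rule B → syllable 1 ✓.
Rule C → syllable 4 (observed: 1).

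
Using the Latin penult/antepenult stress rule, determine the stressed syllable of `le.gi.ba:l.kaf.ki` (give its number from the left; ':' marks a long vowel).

4

Classical Latin: stress the penult if heavy (long vowel or closed), else the antepenult.
Weights: 3 ba:l H, 4 kaf H, 5 ki L.
The penult (syllable 4, kaf) is heavy, so it takes stress.
Stress on syllable 4: le.gi.ba:l.ˈkaf.ki.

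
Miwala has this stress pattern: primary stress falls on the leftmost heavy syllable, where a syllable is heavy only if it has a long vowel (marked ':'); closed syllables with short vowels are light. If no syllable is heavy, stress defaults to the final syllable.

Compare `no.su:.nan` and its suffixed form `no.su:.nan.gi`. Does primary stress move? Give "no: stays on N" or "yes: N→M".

Base `no.su:.nan` (3 syllables):
  Weights: 1 no L, 2 su: H, 3 nan L.
  Heavy syllables in the domain: 2. The leftmost is syllable 2 (su:).
  → primary stress on syllable 2.
Suffixed `no.su:.nan.gi` (4 syllables):
  Weights: 1 no L, 2 su: H, 3 nan L, 4 gi L.
  Heavy syllables in the domain: 2. The leftmost is syllable 2 (su:).
  → primary stress on syllable 2.

no: stays on 2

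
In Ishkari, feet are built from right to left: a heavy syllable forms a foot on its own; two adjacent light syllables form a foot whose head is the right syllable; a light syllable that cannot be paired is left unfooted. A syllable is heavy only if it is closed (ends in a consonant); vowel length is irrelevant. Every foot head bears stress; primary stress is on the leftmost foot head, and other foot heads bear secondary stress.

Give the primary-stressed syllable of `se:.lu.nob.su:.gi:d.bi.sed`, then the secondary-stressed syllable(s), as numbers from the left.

Weights: 1 se: L, 2 lu L, 3 nob H, 4 su: L, 5 gi:d H, 6 bi L, 7 sed H.
Parse right to left (heavy = foot alone; LL = one foot; stranded L unfooted): (se:.ˈlu) (ˈnob) su: (ˈgi:d) bi (ˈsed).
Foot heads: 2, 3, 5, 7.
Primary stress on the leftmost head = syllable 2.
Secondary stress on 3, 5, 7: se:.ˈlu.ˌnob.su:.ˌgi:d.bi.ˌsed.

primary 2, secondary 3, 5, 7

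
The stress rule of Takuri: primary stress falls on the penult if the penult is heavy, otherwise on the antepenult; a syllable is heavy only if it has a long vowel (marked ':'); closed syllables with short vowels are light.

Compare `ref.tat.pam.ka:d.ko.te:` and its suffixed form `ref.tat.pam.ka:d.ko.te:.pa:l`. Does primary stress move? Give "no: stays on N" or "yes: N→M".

yes: 4→6

Base `ref.tat.pam.ka:d.ko.te:` (6 syllables):
  Weights: 4 ka:d H, 5 ko L, 6 te: H.
  The penult (syllable 5, ko) is light, so stress falls on the antepenult (syllable 4, ka:d).
  → primary stress on syllable 4.
Suffixed `ref.tat.pam.ka:d.ko.te:.pa:l` (7 syllables):
  Weights: 5 ko L, 6 te: H, 7 pa:l H.
  The penult (syllable 6, te:) is heavy, so it takes stress.
  → primary stress on syllable 6.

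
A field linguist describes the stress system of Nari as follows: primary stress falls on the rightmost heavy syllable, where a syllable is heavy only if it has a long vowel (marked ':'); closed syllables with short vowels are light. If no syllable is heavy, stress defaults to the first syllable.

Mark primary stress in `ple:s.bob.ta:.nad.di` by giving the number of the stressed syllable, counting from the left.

3

Weights: 1 ple:s H, 2 bob L, 3 ta: H, 4 nad L, 5 di L.
Heavy syllables in the domain: 1, 3. The rightmost is syllable 3 (ta:).
Primary stress: syllable 3 → ple:s.bob.ˈta:.nad.di.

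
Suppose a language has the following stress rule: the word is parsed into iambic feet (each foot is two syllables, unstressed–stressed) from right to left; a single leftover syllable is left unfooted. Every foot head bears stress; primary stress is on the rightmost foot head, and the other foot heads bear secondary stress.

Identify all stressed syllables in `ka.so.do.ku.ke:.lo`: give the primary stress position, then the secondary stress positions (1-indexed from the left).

Parse right to left into iambic (σˈσ) feet: (ka.ˈso) (do.ˈku) (ke:.ˈlo).
Foot heads (stressed positions): 2, 4, 6.
End Rule Rightmost: primary stress on the rightmost head = syllable 6.
Secondary stress on 2, 4: ka.ˌso.do.ˌku.ke:.ˈlo.

primary 6, secondary 2, 4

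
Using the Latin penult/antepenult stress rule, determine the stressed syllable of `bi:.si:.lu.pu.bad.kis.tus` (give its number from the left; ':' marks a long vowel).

Classical Latin: stress the penult if heavy (long vowel or closed), else the antepenult.
Weights: 5 bad H, 6 kis H, 7 tus H.
The penult (syllable 6, kis) is heavy, so it takes stress.
Stress on syllable 6: bi:.si:.lu.pu.bad.ˈkis.tus.

6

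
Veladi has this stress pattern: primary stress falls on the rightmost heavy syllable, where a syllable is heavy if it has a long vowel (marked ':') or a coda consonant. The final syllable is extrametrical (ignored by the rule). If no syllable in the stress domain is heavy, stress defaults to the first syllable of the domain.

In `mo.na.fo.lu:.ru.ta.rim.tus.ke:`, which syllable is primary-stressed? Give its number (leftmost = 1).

The final syllable (9, ke:) is extrametrical; the stress domain is syllables 1–8.
Weights: 1 mo L, 2 na L, 3 fo L, 4 lu: H, 5 ru L, 6 ta L, 7 rim H, 8 tus H.
Heavy syllables in the domain: 4, 7, 8. The rightmost is syllable 8 (tus).
Primary stress: syllable 8 → mo.na.fo.lu:.ru.ta.rim.ˈtus.ke:.

8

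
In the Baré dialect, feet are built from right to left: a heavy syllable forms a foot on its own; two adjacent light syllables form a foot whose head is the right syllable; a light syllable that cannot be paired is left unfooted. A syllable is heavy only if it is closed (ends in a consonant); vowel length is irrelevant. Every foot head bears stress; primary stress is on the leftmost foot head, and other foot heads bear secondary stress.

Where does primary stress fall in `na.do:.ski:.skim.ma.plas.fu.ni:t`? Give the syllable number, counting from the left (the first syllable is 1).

Weights: 1 na L, 2 do: L, 3 ski: L, 4 skim H, 5 ma L, 6 plas H, 7 fu L, 8 ni:t H.
Parse right to left (heavy = foot alone; LL = one foot; stranded L unfooted): na (do:.ˈski:) (ˈskim) ma (ˈplas) fu (ˈni:t).
Foot heads: 3, 4, 6, 8.
Primary stress on the leftmost head = syllable 3.
Primary stress: syllable 3 → na.do:.ˈski:.skim.ma.plas.fu.ni:t.

3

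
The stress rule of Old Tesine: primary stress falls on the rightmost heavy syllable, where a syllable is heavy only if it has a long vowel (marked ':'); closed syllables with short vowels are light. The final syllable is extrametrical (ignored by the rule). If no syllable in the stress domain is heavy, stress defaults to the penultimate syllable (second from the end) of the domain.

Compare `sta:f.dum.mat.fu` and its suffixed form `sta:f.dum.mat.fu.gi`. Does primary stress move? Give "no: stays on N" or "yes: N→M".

Base `sta:f.dum.mat.fu` (4 syllables):
  The final syllable (4, fu) is extrametrical; the stress domain is syllables 1–3.
  Weights: 1 sta:f H, 2 dum L, 3 mat L.
  Heavy syllables in the domain: 1. The rightmost is syllable 1 (sta:f).
  → primary stress on syllable 1.
Suffixed `sta:f.dum.mat.fu.gi` (5 syllables):
  The final syllable (5, gi) is extrametrical; the stress domain is syllables 1–4.
  Weights: 1 sta:f H, 2 dum L, 3 mat L, 4 fu L.
  Heavy syllables in the domain: 1. The rightmost is syllable 1 (sta:f).
  → primary stress on syllable 1.

no: stays on 1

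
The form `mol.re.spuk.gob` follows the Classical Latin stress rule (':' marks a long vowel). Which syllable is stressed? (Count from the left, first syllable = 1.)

3

Classical Latin: stress the penult if heavy (long vowel or closed), else the antepenult.
Weights: 2 re L, 3 spuk H, 4 gob H.
The penult (syllable 3, spuk) is heavy, so it takes stress.
Stress on syllable 3: mol.re.ˈspuk.gob.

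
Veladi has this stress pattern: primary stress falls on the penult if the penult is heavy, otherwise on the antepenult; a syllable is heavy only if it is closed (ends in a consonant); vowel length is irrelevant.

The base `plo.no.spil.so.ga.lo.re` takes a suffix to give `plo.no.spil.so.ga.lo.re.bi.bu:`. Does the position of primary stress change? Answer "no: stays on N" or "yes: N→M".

yes: 5→7

Base `plo.no.spil.so.ga.lo.re` (7 syllables):
  Weights: 5 ga L, 6 lo L, 7 re L.
  The penult (syllable 6, lo) is light, so stress falls on the antepenult (syllable 5, ga).
  → primary stress on syllable 5.
Suffixed `plo.no.spil.so.ga.lo.re.bi.bu:` (9 syllables):
  Weights: 7 re L, 8 bi L, 9 bu: L.
  The penult (syllable 8, bi) is light, so stress falls on the antepenult (syllable 7, re).
  → primary stress on syllable 7.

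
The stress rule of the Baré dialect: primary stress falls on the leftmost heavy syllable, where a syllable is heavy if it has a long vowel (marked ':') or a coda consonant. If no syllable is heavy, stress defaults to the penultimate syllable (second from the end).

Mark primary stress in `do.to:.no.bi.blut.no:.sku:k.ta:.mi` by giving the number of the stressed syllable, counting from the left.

Weights: 1 do L, 2 to: H, 3 no L, 4 bi L, 5 blut H, 6 no: H, 7 sku:k H, 8 ta: H, 9 mi L.
Heavy syllables in the domain: 2, 5, 6, 7, 8. The leftmost is syllable 2 (to:).
Primary stress: syllable 2 → do.ˈto:.no.bi.blut.no:.sku:k.ta:.mi.

2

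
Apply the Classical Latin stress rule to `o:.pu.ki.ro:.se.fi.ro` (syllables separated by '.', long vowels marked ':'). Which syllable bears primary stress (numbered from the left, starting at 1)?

Classical Latin: stress the penult if heavy (long vowel or closed), else the antepenult.
Weights: 5 se L, 6 fi L, 7 ro L.
The penult (syllable 6, fi) is light, so stress falls on the antepenult (syllable 5, se).
Stress on syllable 5: o:.pu.ki.ro:.ˈse.fi.ro.

5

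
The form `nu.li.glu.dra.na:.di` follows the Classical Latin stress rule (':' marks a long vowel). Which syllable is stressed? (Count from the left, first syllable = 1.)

Classical Latin: stress the penult if heavy (long vowel or closed), else the antepenult.
Weights: 4 dra L, 5 na: H, 6 di L.
The penult (syllable 5, na:) is heavy, so it takes stress.
Stress on syllable 5: nu.li.glu.dra.ˈna:.di.

5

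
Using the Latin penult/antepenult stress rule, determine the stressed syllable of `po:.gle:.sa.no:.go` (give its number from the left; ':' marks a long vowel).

Classical Latin: stress the penult if heavy (long vowel or closed), else the antepenult.
Weights: 3 sa L, 4 no: H, 5 go L.
The penult (syllable 4, no:) is heavy, so it takes stress.
Stress on syllable 4: po:.gle:.sa.ˈno:.go.

4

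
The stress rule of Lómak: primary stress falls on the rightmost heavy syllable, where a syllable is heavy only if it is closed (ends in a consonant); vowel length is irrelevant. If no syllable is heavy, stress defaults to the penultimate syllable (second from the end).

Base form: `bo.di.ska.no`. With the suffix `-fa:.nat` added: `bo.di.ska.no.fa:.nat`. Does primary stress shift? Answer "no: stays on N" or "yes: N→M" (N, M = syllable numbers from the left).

yes: 3→6

Base `bo.di.ska.no` (4 syllables):
  Weights: 1 bo L, 2 di L, 3 ska L, 4 no L.
  No heavy syllable in the domain; default to the penultimate syllable (second from the end) = syllable 3.
  → primary stress on syllable 3.
Suffixed `bo.di.ska.no.fa:.nat` (6 syllables):
  Weights: 1 bo L, 2 di L, 3 ska L, 4 no L, 5 fa: L, 6 nat H.
  Heavy syllables in the domain: 6. The rightmost is syllable 6 (nat).
  → primary stress on syllable 6.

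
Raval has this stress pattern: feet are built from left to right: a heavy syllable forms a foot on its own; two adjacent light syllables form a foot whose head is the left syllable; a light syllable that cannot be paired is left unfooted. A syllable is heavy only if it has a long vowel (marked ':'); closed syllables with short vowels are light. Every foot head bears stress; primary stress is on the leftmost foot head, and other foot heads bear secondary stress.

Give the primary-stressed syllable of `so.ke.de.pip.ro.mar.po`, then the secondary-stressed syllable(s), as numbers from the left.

Weights: 1 so L, 2 ke L, 3 de L, 4 pip L, 5 ro L, 6 mar L, 7 po L.
Parse left to right (heavy = foot alone; LL = one foot; stranded L unfooted): (ˈso.ke) (ˈde.pip) (ˈro.mar) po.
Foot heads: 1, 3, 5.
Primary stress on the leftmost head = syllable 1.
Secondary stress on 3, 5: ˈso.ke.ˌde.pip.ˌro.mar.po.

primary 1, secondary 3, 5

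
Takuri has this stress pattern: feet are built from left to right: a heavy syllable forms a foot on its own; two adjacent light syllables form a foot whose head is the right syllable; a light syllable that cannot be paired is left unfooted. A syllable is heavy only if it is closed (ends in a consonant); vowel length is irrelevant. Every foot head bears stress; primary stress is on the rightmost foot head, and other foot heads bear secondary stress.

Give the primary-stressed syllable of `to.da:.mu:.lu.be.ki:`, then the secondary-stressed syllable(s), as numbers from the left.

primary 6, secondary 2, 4

Weights: 1 to L, 2 da: L, 3 mu: L, 4 lu L, 5 be L, 6 ki: L.
Parse left to right (heavy = foot alone; LL = one foot; stranded L unfooted): (to.ˈda:) (mu:.ˈlu) (be.ˈki:).
Foot heads: 2, 4, 6.
Primary stress on the rightmost head = syllable 6.
Secondary stress on 2, 4: to.ˌda:.mu:.ˌlu.be.ˈki:.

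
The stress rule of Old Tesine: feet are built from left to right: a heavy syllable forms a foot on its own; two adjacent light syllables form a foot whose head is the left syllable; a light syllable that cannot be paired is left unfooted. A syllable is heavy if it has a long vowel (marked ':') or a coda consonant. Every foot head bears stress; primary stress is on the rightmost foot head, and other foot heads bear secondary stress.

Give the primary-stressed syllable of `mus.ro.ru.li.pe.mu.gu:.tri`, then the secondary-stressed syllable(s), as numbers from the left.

primary 7, secondary 1, 2, 4

Weights: 1 mus H, 2 ro L, 3 ru L, 4 li L, 5 pe L, 6 mu L, 7 gu: H, 8 tri L.
Parse left to right (heavy = foot alone; LL = one foot; stranded L unfooted): (ˈmus) (ˈro.ru) (ˈli.pe) mu (ˈgu:) tri.
Foot heads: 1, 2, 4, 7.
Primary stress on the rightmost head = syllable 7.
Secondary stress on 1, 2, 4: ˌmus.ˌro.ru.ˌli.pe.mu.ˈgu:.tri.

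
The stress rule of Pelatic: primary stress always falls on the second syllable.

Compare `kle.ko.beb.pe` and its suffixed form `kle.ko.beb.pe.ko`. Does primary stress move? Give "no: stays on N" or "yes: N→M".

Base `kle.ko.beb.pe` (4 syllables):
  The word has 4 syllables; the second syllable is syllable 2 (ko).
  → primary stress on syllable 2.
Suffixed `kle.ko.beb.pe.ko` (5 syllables):
  The word has 5 syllables; the second syllable is syllable 2 (ko).
  → primary stress on syllable 2.

no: stays on 2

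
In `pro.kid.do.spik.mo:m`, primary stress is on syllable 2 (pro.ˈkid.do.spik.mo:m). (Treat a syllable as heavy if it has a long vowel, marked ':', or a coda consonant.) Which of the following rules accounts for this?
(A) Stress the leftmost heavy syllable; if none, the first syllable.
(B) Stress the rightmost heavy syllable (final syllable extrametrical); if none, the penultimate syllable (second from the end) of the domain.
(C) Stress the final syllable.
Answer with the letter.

A

Rule A → syllable 2 ✓.
Rule B → syllable 4 (observed: 2).
Rule C → syllable 5 (observed: 2).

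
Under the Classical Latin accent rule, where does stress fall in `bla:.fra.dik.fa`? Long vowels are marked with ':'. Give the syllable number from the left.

3

Classical Latin: stress the penult if heavy (long vowel or closed), else the antepenult.
Weights: 2 fra L, 3 dik H, 4 fa L.
The penult (syllable 3, dik) is heavy, so it takes stress.
Stress on syllable 3: bla:.fra.ˈdik.fa.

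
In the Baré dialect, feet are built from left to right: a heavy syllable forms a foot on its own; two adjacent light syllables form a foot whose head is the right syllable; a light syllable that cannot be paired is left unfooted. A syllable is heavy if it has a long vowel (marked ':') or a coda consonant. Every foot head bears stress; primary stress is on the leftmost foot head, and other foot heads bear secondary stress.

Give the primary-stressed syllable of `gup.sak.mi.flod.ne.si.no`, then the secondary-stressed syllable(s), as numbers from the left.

Weights: 1 gup H, 2 sak H, 3 mi L, 4 flod H, 5 ne L, 6 si L, 7 no L.
Parse left to right (heavy = foot alone; LL = one foot; stranded L unfooted): (ˈgup) (ˈsak) mi (ˈflod) (ne.ˈsi) no.
Foot heads: 1, 2, 4, 6.
Primary stress on the leftmost head = syllable 1.
Secondary stress on 2, 4, 6: ˈgup.ˌsak.mi.ˌflod.ne.ˌsi.no.

primary 1, secondary 2, 4, 6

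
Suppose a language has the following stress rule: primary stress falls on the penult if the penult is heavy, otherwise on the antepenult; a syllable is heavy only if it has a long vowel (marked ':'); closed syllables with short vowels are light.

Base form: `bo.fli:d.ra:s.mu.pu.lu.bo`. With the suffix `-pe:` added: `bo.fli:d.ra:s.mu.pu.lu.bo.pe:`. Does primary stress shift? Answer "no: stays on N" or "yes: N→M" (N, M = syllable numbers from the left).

Base `bo.fli:d.ra:s.mu.pu.lu.bo` (7 syllables):
  Weights: 5 pu L, 6 lu L, 7 bo L.
  The penult (syllable 6, lu) is light, so stress falls on the antepenult (syllable 5, pu).
  → primary stress on syllable 5.
Suffixed `bo.fli:d.ra:s.mu.pu.lu.bo.pe:` (8 syllables):
  Weights: 6 lu L, 7 bo L, 8 pe: H.
  The penult (syllable 7, bo) is light, so stress falls on the antepenult (syllable 6, lu).
  → primary stress on syllable 6.

yes: 5→6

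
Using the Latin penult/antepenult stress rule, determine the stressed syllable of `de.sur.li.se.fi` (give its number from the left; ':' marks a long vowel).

3

Classical Latin: stress the penult if heavy (long vowel or closed), else the antepenult.
Weights: 3 li L, 4 se L, 5 fi L.
The penult (syllable 4, se) is light, so stress falls on the antepenult (syllable 3, li).
Stress on syllable 3: de.sur.ˈli.se.fi.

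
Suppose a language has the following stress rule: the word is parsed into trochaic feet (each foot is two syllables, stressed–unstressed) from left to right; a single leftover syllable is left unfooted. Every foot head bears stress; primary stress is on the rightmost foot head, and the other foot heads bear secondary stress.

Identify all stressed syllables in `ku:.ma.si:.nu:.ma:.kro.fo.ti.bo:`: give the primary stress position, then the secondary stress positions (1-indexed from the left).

Parse left to right into trochaic (ˈσσ) feet: (ˈku:.ma) (ˈsi:.nu:) (ˈma:.kro) (ˈfo.ti) bo:. Syllable 9 is left unfooted.
Foot heads (stressed positions): 1, 3, 5, 7.
End Rule Rightmost: primary stress on the rightmost head = syllable 7.
Secondary stress on 1, 3, 5: ˌku:.ma.ˌsi:.nu:.ˌma:.kro.ˈfo.ti.bo:.

primary 7, secondary 1, 3, 5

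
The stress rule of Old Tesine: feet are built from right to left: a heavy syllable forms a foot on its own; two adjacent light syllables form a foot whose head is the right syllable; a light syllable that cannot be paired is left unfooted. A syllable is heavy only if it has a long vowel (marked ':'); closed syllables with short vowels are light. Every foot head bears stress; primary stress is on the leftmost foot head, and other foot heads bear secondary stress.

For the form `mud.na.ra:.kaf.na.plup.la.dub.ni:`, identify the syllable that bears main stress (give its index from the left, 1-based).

Weights: 1 mud L, 2 na L, 3 ra: H, 4 kaf L, 5 na L, 6 plup L, 7 la L, 8 dub L, 9 ni: H.
Parse right to left (heavy = foot alone; LL = one foot; stranded L unfooted): (mud.ˈna) (ˈra:) kaf (na.ˈplup) (la.ˈdub) (ˈni:).
Foot heads: 2, 3, 6, 8, 9.
Primary stress on the leftmost head = syllable 2.
Primary stress: syllable 2 → mud.ˈna.ra:.kaf.na.plup.la.dub.ni:.

2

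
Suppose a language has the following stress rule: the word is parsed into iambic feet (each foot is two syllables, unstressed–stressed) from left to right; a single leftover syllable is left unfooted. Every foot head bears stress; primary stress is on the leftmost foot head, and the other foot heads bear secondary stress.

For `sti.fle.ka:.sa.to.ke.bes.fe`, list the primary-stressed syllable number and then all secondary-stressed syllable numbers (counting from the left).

Parse left to right into iambic (σˈσ) feet: (sti.ˈfle) (ka:.ˈsa) (to.ˈke) (bes.ˈfe).
Foot heads (stressed positions): 2, 4, 6, 8.
End Rule Leftmost: primary stress on the leftmost head = syllable 2.
Secondary stress on 4, 6, 8: sti.ˈfle.ka:.ˌsa.to.ˌke.bes.ˌfe.

primary 2, secondary 4, 6, 8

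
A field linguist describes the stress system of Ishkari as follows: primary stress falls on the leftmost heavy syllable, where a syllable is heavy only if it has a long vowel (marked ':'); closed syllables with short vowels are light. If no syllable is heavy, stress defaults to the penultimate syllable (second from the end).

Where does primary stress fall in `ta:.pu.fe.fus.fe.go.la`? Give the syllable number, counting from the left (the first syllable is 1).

1

Weights: 1 ta: H, 2 pu L, 3 fe L, 4 fus L, 5 fe L, 6 go L, 7 la L.
Heavy syllables in the domain: 1. The leftmost is syllable 1 (ta:).
Primary stress: syllable 1 → ˈta:.pu.fe.fus.fe.go.la.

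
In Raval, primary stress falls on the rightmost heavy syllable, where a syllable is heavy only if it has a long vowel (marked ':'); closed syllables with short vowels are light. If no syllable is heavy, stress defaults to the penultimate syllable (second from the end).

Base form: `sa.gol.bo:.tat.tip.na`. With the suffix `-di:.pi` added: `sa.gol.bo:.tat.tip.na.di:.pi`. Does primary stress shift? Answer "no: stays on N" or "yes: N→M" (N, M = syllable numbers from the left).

Base `sa.gol.bo:.tat.tip.na` (6 syllables):
  Weights: 1 sa L, 2 gol L, 3 bo: H, 4 tat L, 5 tip L, 6 na L.
  Heavy syllables in the domain: 3. The rightmost is syllable 3 (bo:).
  → primary stress on syllable 3.
Suffixed `sa.gol.bo:.tat.tip.na.di:.pi` (8 syllables):
  Weights: 1 sa L, 2 gol L, 3 bo: H, 4 tat L, 5 tip L, 6 na L, 7 di: H, 8 pi L.
  Heavy syllables in the domain: 3, 7. The rightmost is syllable 7 (di:).
  → primary stress on syllable 7.

yes: 3→7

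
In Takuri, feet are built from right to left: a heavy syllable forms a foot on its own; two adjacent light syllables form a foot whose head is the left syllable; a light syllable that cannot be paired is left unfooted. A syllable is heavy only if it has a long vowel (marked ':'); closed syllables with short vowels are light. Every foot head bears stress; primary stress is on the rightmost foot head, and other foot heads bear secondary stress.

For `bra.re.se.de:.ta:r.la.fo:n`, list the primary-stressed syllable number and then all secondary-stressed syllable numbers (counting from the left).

Weights: 1 bra L, 2 re L, 3 se L, 4 de: H, 5 ta:r H, 6 la L, 7 fo:n H.
Parse right to left (heavy = foot alone; LL = one foot; stranded L unfooted): bra (ˈre.se) (ˈde:) (ˈta:r) la (ˈfo:n).
Foot heads: 2, 4, 5, 7.
Primary stress on the rightmost head = syllable 7.
Secondary stress on 2, 4, 5: bra.ˌre.se.ˌde:.ˌta:r.la.ˈfo:n.

primary 7, secondary 2, 4, 5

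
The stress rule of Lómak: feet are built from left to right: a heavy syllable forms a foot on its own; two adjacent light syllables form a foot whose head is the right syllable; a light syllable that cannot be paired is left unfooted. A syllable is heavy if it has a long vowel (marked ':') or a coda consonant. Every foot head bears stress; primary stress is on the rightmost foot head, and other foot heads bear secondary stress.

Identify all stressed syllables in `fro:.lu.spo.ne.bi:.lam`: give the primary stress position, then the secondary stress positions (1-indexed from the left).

Weights: 1 fro: H, 2 lu L, 3 spo L, 4 ne L, 5 bi: H, 6 lam H.
Parse left to right (heavy = foot alone; LL = one foot; stranded L unfooted): (ˈfro:) (lu.ˈspo) ne (ˈbi:) (ˈlam).
Foot heads: 1, 3, 5, 6.
Primary stress on the rightmost head = syllable 6.
Secondary stress on 1, 3, 5: ˌfro:.lu.ˌspo.ne.ˌbi:.ˈlam.

primary 6, secondary 1, 3, 5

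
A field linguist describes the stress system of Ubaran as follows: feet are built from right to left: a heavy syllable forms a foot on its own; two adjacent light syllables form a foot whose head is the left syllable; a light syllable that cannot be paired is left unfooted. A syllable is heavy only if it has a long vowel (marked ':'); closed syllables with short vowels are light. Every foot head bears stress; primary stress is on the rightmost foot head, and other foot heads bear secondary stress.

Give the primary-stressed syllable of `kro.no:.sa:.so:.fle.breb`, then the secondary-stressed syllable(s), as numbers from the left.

primary 5, secondary 2, 3, 4

Weights: 1 kro L, 2 no: H, 3 sa: H, 4 so: H, 5 fle L, 6 breb L.
Parse right to left (heavy = foot alone; LL = one foot; stranded L unfooted): kro (ˈno:) (ˈsa:) (ˈso:) (ˈfle.breb).
Foot heads: 2, 3, 4, 5.
Primary stress on the rightmost head = syllable 5.
Secondary stress on 2, 3, 4: kro.ˌno:.ˌsa:.ˌso:.ˈfle.breb.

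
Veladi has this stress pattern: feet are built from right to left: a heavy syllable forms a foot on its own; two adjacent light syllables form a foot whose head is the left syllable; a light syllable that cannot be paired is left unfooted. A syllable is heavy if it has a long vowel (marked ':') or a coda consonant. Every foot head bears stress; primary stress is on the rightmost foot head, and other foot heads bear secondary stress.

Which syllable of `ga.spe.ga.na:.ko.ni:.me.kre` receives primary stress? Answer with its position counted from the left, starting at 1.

7

Weights: 1 ga L, 2 spe L, 3 ga L, 4 na: H, 5 ko L, 6 ni: H, 7 me L, 8 kre L.
Parse right to left (heavy = foot alone; LL = one foot; stranded L unfooted): ga (ˈspe.ga) (ˈna:) ko (ˈni:) (ˈme.kre).
Foot heads: 2, 4, 6, 7.
Primary stress on the rightmost head = syllable 7.
Primary stress: syllable 7 → ga.spe.ga.na:.ko.ni:.ˈme.kre.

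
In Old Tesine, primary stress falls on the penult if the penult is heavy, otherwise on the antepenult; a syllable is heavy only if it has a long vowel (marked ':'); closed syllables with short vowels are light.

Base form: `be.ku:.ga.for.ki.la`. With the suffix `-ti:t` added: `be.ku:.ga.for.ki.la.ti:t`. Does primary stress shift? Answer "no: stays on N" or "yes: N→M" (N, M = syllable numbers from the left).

Base `be.ku:.ga.for.ki.la` (6 syllables):
  Weights: 4 for L, 5 ki L, 6 la L.
  The penult (syllable 5, ki) is light, so stress falls on the antepenult (syllable 4, for).
  → primary stress on syllable 4.
Suffixed `be.ku:.ga.for.ki.la.ti:t` (7 syllables):
  Weights: 5 ki L, 6 la L, 7 ti:t H.
  The penult (syllable 6, la) is light, so stress falls on the antepenult (syllable 5, ki).
  → primary stress on syllable 5.

yes: 4→5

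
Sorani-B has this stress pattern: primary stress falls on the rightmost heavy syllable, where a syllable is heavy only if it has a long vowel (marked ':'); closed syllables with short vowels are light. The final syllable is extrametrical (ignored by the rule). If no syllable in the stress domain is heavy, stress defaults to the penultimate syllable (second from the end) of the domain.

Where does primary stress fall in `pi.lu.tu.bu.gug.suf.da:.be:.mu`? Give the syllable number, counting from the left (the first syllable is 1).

The final syllable (9, mu) is extrametrical; the stress domain is syllables 1–8.
Weights: 1 pi L, 2 lu L, 3 tu L, 4 bu L, 5 gug L, 6 suf L, 7 da: H, 8 be: H.
Heavy syllables in the domain: 7, 8. The rightmost is syllable 8 (be:).
Primary stress: syllable 8 → pi.lu.tu.bu.gug.suf.da:.ˈbe:.mu.

8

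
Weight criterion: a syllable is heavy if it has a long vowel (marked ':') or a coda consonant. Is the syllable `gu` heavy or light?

light

`gu`: short vowel, open (no coda). Short vowel, open → light.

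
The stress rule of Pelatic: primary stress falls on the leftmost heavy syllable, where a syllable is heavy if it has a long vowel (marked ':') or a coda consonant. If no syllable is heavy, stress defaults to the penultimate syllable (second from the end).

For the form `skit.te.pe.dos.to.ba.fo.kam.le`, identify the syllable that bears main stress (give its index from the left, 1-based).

1

Weights: 1 skit H, 2 te L, 3 pe L, 4 dos H, 5 to L, 6 ba L, 7 fo L, 8 kam H, 9 le L.
Heavy syllables in the domain: 1, 4, 8. The leftmost is syllable 1 (skit).
Primary stress: syllable 1 → ˈskit.te.pe.dos.to.ba.fo.kam.le.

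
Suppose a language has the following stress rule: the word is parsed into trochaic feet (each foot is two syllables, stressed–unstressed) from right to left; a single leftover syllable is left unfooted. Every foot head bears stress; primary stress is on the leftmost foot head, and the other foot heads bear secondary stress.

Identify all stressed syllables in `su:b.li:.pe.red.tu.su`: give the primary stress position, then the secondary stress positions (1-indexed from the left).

Parse right to left into trochaic (ˈσσ) feet: (ˈsu:b.li:) (ˈpe.red) (ˈtu.su).
Foot heads (stressed positions): 1, 3, 5.
End Rule Leftmost: primary stress on the leftmost head = syllable 1.
Secondary stress on 3, 5: ˈsu:b.li:.ˌpe.red.ˌtu.su.

primary 1, secondary 3, 5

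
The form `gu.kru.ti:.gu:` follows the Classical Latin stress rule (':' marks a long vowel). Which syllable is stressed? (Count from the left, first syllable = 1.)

3

Classical Latin: stress the penult if heavy (long vowel or closed), else the antepenult.
Weights: 2 kru L, 3 ti: H, 4 gu: H.
The penult (syllable 3, ti:) is heavy, so it takes stress.
Stress on syllable 3: gu.kru.ˈti:.gu:.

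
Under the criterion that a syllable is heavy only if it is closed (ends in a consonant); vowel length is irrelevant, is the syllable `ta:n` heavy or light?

`ta:n`: long vowel, closed (coda /n/). Closed (coda /n/) → heavy.

heavy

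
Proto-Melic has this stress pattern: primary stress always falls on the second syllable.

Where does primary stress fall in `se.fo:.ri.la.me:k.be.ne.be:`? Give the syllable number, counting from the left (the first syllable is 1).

The word has 8 syllables; the second syllable is syllable 2 (fo:).
Primary stress: syllable 2 → se.ˈfo:.ri.la.me:k.be.ne.be:.

2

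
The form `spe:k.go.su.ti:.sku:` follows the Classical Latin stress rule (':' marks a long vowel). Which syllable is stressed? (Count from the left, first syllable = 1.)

4

Classical Latin: stress the penult if heavy (long vowel or closed), else the antepenult.
Weights: 3 su L, 4 ti: H, 5 sku: H.
The penult (syllable 4, ti:) is heavy, so it takes stress.
Stress on syllable 4: spe:k.go.su.ˈti:.sku:.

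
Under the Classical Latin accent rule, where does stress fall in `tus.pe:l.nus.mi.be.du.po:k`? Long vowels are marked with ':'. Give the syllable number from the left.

5

Classical Latin: stress the penult if heavy (long vowel or closed), else the antepenult.
Weights: 5 be L, 6 du L, 7 po:k H.
The penult (syllable 6, du) is light, so stress falls on the antepenult (syllable 5, be).
Stress on syllable 5: tus.pe:l.nus.mi.ˈbe.du.po:k.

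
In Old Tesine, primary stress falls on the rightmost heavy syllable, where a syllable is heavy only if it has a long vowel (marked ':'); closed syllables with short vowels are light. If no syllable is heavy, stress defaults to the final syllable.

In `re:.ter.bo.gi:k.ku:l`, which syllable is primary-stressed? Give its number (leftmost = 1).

5

Weights: 1 re: H, 2 ter L, 3 bo L, 4 gi:k H, 5 ku:l H.
Heavy syllables in the domain: 1, 4, 5. The rightmost is syllable 5 (ku:l).
Primary stress: syllable 5 → re:.ter.bo.gi:k.ˈku:l.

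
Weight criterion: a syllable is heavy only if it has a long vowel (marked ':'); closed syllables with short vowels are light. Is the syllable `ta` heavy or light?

light

`ta`: short vowel, open (no coda). Short vowel → light.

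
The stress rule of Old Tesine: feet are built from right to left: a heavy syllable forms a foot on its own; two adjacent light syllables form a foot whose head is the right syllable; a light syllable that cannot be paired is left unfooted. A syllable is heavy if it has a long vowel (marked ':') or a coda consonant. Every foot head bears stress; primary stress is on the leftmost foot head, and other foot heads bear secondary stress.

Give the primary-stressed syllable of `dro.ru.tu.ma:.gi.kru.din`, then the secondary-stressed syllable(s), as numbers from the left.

primary 3, secondary 4, 6, 7

Weights: 1 dro L, 2 ru L, 3 tu L, 4 ma: H, 5 gi L, 6 kru L, 7 din H.
Parse right to left (heavy = foot alone; LL = one foot; stranded L unfooted): dro (ru.ˈtu) (ˈma:) (gi.ˈkru) (ˈdin).
Foot heads: 3, 4, 6, 7.
Primary stress on the leftmost head = syllable 3.
Secondary stress on 4, 6, 7: dro.ru.ˈtu.ˌma:.gi.ˌkru.ˌdin.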